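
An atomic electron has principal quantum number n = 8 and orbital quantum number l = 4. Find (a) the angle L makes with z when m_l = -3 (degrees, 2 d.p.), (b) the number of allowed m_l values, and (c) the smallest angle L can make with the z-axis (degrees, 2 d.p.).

For m_l = -3: cos θ = -3/√20, θ ≈ 132.13°.
There are 2l+1 = 9 values of m_l.
cos θ_min = 4/√20, so θ_min ≈ 26.57°.

θ(m_l=-3) ≈ 132.13°; 9 values; θ_min ≈ 26.57°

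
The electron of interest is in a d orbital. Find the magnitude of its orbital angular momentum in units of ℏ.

The letter d corresponds to l = 2.
|L| = ℏ√(l(l+1)) = ℏ√(2·3) = √6 ℏ

|L| = √6 ℏ ≈ 2.449ℏ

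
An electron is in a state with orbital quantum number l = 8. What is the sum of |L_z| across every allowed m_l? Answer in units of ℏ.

m_l runs from −8 to 8, i.e. {-8, -7, -6, -5, -4, -3, -2, -1, 0, 1, 2, 3, 4, 5, 6, 7, 8}.
Σ|m_l| = 2(1+2+…+8) = 72.

Σ|L_z| = 72 ℏ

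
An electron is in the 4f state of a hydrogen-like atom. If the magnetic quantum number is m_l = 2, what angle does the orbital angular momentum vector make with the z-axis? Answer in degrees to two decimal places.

For 4f, l = 3.
|L| = √(l(l+1)) ℏ = 2√3 ℏ.
L_z = m_l ℏ = 2ℏ.
cos θ = L_z/|L| = 2/√12, so θ ≈ 54.74°.

θ ≈ 54.74°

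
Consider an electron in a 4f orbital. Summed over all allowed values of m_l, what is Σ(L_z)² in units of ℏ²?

For 4f, l = 3.
The allowed m_l values are -3, -2, -1, 0, 1, 2, 3.
Σ m_l² = 2·(1 + 4 + 9) = 28.

Σ(L_z)² = 28 ℏ²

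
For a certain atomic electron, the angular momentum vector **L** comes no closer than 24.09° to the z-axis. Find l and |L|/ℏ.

cos θ_min = l/√(l(l+1)) = √(l/(l+1)), so l/(l+1) = cos²(24.09°) = 0.8334.
Solving: l = 5.
Then |L| = ℏ√(5·6) = √30 ℏ.

l = 5, |L| = √30 ℏ ≈ 5.477ℏ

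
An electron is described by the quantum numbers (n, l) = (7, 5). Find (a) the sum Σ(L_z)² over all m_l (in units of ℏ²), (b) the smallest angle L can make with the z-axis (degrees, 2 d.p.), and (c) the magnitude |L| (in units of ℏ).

Σ m_l² = 110, so Σ(L_z)² = 110 ℏ².
cos θ_min = 5/√30, so θ_min ≈ 24.09°.
|L| = ℏ√(5·6) = √30 ℏ ≈ 5.477ℏ.

Σ(L_z)² = 110 ℏ²; θ_min ≈ 24.09°; |L| = √30 ℏ ≈ 5.477ℏ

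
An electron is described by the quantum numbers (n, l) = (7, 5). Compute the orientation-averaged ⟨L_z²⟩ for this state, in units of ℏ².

m_l ∈ {-5, -4, -3, -2, -1, 0, 1, 2, 3, 4, 5}.
Average of L_z² over 11 states: 110/11 ℏ² = 10 ℏ².

⟨L_z²⟩ = 10 ℏ²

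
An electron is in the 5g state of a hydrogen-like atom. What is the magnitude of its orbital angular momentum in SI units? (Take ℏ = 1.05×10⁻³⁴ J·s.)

The 5g subshell has l = 4.
|L| = ℏ√(l(l+1)) = ℏ√(4·5) = 2√5 ℏ
Numerically, |L| = 4.472 × (1.05×10⁻³⁴ J·s) = 4.70×10⁻³⁴ J·s.

|L| = 4.70×10⁻³⁴ J·s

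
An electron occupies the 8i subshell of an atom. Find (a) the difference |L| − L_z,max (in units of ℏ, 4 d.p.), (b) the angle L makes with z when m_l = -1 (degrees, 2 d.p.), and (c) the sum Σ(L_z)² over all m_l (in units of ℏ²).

For 8i, l = 6.
|L| − L_z,max = (√42 − 6)ℏ ≈ 0.4807ℏ.
For m_l = -1: cos θ = -1/√42, θ ≈ 98.88°.
Σ m_l² = 182, so Σ(L_z)² = 182 ℏ².

|L|−L_z,max ≈ 0.4807ℏ; θ(m_l=-1) ≈ 98.88°; Σ(L_z)² = 182 ℏ²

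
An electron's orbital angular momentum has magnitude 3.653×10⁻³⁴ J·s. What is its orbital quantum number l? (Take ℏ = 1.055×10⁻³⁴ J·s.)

l = 3

|L|/ℏ = (3.653×10⁻³⁴)/(1.055×10⁻³⁴) ≈ 3.463.
(|L|/ℏ)² = l(l+1) ≈ 11.99 ⇒ l = 3.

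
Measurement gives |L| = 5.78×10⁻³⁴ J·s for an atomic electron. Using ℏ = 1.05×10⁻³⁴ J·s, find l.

|L|/ℏ = (5.78×10⁻³⁴)/(1.05×10⁻³⁴) ≈ 5.505.
l(l+1) ≈ 5.505² ≈ 30.30, so l = 5.

l = 5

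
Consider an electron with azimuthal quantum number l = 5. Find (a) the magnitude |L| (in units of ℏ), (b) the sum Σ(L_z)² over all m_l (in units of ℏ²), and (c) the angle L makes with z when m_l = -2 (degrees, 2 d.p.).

|L| = √30 ℏ ≈ 5.477ℏ; Σ(L_z)² = 110 ℏ²; θ(m_l=-2) ≈ 111.42°

|L| = ℏ√(5·6) = √30 ℏ ≈ 5.477ℏ.
Σ m_l² = 110, so Σ(L_z)² = 110 ℏ².
For m_l = -2: cos θ = -2/√30, θ ≈ 111.42°.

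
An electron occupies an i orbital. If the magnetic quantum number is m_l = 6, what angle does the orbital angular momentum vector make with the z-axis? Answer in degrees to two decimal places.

θ ≈ 22.21°

The letter i corresponds to l = 6.
|L|² = l(l+1)ℏ² = 42ℏ², so |L| = √42 ℏ.
L_z = m_l ℏ = 6ℏ.
cos θ = L_z/|L| = 6/√42, so θ ≈ 22.21°.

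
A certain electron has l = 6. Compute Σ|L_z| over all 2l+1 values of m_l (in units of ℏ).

Σ|L_z| = 42 ℏ

The allowed m_l values are -6, -5, -4, -3, -2, -1, 0, 1, 2, 3, 4, 5, 6.
Σ|m_l| = l(l+1) = 42.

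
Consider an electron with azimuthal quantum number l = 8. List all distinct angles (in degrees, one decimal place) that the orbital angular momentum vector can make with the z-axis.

|L| = ℏ√(l(l+1)) = 6√2 ℏ.
cos θ = m_l/√72 for each m_l ∈ {-8, -7, -6, -5, -4, -3, -2, -1, 0, 1, 2, 3, 4, 5, 6, 7, 8}.

θ ∈ {19.5°, 34.4°, 45.0°, 53.9°, 61.9°, 69.3°, 76.4°, 83.2°, 90.0°, 96.8°, 103.6°, 110.7°, 118.1°, 126.1°, 135.0°, 145.6°, 160.5°}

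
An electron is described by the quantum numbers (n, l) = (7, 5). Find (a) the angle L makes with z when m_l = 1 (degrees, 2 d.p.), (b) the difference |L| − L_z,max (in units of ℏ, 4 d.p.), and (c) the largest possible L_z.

θ(m_l=1) ≈ 79.48°; |L|−L_z,max ≈ 0.4772ℏ; L_z,max = 5ℏ

For m_l = 1: cos θ = 1/√30, θ ≈ 79.48°.
|L| − L_z,max = (√30 − 5)ℏ ≈ 0.4772ℏ.
L_z,max = lℏ = 5ℏ.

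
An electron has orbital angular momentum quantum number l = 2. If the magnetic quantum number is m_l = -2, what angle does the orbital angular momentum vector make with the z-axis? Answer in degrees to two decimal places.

θ ≈ 144.74°

|L| = ℏ√(l(l+1)) = √6 ℏ.
L_z = m_l ℏ = −2ℏ.
cos θ = L_z/|L| = -2/√6, so θ ≈ 144.74°.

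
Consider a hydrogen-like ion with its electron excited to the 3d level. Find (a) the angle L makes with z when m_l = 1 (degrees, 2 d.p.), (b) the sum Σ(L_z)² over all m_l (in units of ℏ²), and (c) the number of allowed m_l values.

θ(m_l=1) ≈ 65.91°; Σ(L_z)² = 10 ℏ²; 5 values

The 3d level has l = 2.
For m_l = 1: cos θ = 1/√6, θ ≈ 65.91°.
Σ m_l² = 10, so Σ(L_z)² = 10 ℏ².
There are 2l+1 = 5 values of m_l.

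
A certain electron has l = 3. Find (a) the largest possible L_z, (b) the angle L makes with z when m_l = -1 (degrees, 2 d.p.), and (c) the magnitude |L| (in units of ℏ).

L_z,max = 3ℏ; θ(m_l=-1) ≈ 106.78°; |L| = 2√3 ℏ ≈ 3.464ℏ

L_z,max = lℏ = 3ℏ.
For m_l = -1: cos θ = -1/√12, θ ≈ 106.78°.
|L| = ℏ√(3·4) = 2√3 ℏ ≈ 3.464ℏ.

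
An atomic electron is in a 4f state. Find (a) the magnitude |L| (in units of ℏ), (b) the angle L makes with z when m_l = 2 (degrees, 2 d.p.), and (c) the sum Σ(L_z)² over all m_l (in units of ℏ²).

|L| = 2√3 ℏ ≈ 3.464ℏ; θ(m_l=2) ≈ 54.74°; Σ(L_z)² = 28 ℏ²

For 4f, l = 3.
|L| = ℏ√(3·4) = 2√3 ℏ ≈ 3.464ℏ.
For m_l = 2: cos θ = 2/√12, θ ≈ 54.74°.
Σ m_l² = 28, so Σ(L_z)² = 28 ℏ².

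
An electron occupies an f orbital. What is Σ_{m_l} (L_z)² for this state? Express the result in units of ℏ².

An f state has l = 3.
m_l ∈ {-3, -2, -1, 0, 1, 2, 3}.
Σ m_l² = l(l+1)(2l+1)/3 = 3·4·7/3 = 28.

Σ(L_z)² = 28 ℏ²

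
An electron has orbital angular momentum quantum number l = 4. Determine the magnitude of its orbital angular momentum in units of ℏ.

|L| = 2√5 ℏ ≈ 4.472ℏ

|L| = ℏ√(l(l+1)) = ℏ√(4·5) = 2√5 ℏ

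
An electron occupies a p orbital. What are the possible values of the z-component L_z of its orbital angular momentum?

L_z ∈ {−ℏ, 0, ℏ}

For a p orbital, l = 1.
L_z = m_l ℏ with m_l ranging from −l to +l in integer steps.
For l = 1: m_l ∈ {-1, 0, 1}.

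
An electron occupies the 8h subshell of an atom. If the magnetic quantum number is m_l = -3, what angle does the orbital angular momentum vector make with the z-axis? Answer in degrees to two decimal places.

θ ≈ 123.21°

The 8h subshell has l = 5.
|L| = √(l(l+1)) ℏ = √30 ℏ.
L_z = m_l ℏ = −3ℏ.
cos θ = L_z/|L| = -3/√30, so θ ≈ 123.21°.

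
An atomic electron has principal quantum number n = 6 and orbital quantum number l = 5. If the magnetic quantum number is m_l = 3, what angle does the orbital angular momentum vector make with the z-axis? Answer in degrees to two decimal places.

|L| = √(l(l+1)) ℏ = √30 ℏ.
L_z = m_l ℏ = 3ℏ.
cos θ = L_z/|L| = 3/√30, so θ ≈ 56.79°.

θ ≈ 56.79°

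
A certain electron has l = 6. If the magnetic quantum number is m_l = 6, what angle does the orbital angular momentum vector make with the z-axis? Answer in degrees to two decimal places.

θ ≈ 22.21°

|L|² = l(l+1)ℏ² = 42ℏ², so |L| = √42 ℏ.
L_z = m_l ℏ = 6ℏ.
cos θ = L_z/|L| = 6/√42, so θ ≈ 22.21°.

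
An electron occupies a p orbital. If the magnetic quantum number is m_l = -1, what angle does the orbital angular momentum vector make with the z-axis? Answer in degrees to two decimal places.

θ ≈ 135.00°

The letter p corresponds to l = 1.
|L|² = l(l+1)ℏ² = 2ℏ², so |L| = √2 ℏ.
L_z = m_l ℏ = −1ℏ.
cos θ = L_z/|L| = -1/√2, so θ ≈ 135.00°.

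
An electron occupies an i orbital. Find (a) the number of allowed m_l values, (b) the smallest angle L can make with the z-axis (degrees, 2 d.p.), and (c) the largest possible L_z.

For an i orbital, l = 6.
There are 2l+1 = 13 values of m_l.
cos θ_min = 6/√42, so θ_min ≈ 22.21°.
L_z,max = lℏ = 6ℏ.

13 values; θ_min ≈ 22.21°; L_z,max = 6ℏ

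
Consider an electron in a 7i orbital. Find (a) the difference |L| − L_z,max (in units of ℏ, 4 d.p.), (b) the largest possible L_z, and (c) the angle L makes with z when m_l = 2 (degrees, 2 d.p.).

|L|−L_z,max ≈ 0.4807ℏ; L_z,max = 6ℏ; θ(m_l=2) ≈ 72.02°

7i means n = 7, l = 6.
|L| − L_z,max = (√42 − 6)ℏ ≈ 0.4807ℏ.
L_z,max = lℏ = 6ℏ.
For m_l = 2: cos θ = 2/√42, θ ≈ 72.02°.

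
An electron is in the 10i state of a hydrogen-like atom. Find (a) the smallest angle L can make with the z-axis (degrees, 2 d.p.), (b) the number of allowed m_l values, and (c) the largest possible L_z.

θ_min ≈ 22.21°; 13 values; L_z,max = 6ℏ

10i means n = 10, l = 6.
cos θ_min = 6/√42, so θ_min ≈ 22.21°.
There are 2l+1 = 13 values of m_l.
L_z,max = lℏ = 6ℏ.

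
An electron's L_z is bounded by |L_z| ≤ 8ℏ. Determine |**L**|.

|L| = 6√2 ℏ ≈ 8.485ℏ

The maximum L_z equals lℏ, giving l = 8.
Then |L| = ℏ√(8·9) = 6√2 ℏ.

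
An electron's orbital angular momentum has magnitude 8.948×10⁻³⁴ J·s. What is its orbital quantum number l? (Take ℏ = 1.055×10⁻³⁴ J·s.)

l = 8

In units of ℏ, |L| ≈ 8.482.
Set l(l+1) = 71.94; the integer solution is l = 8.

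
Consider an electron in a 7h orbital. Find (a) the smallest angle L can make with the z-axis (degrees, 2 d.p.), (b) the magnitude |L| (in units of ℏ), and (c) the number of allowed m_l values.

For 7h, l = 5.
cos θ_min = 5/√30, so θ_min ≈ 24.09°.
|L| = ℏ√(5·6) = √30 ℏ ≈ 5.477ℏ.
There are 2l+1 = 11 values of m_l.

θ_min ≈ 24.09°; |L| = √30 ℏ ≈ 5.477ℏ; 11 values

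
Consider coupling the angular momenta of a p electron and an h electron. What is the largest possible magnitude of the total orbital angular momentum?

L runs from |1 − 5| = 4 to 1 + 5 = 6.
So L can be 4, 5, 6.
The largest magnitude corresponds to L = 6: |L_tot| = ℏ√(6·7) = √42 ℏ.

|L_tot|_max = √42 ℏ ≈ 6.481ℏ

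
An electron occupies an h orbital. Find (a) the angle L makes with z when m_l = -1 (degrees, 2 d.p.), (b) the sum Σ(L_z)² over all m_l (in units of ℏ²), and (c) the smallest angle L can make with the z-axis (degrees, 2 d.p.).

An h state has l = 5.
For m_l = -1: cos θ = -1/√30, θ ≈ 100.52°.
Σ m_l² = 110, so Σ(L_z)² = 110 ℏ².
cos θ_min = 5/√30, so θ_min ≈ 24.09°.

θ(m_l=-1) ≈ 100.52°; Σ(L_z)² = 110 ℏ²; θ_min ≈ 24.09°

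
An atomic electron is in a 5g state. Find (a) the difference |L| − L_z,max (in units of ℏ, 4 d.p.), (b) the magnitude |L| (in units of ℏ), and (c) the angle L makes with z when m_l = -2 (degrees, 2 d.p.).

The 5g subshell has l = 4.
|L| − L_z,max = (2√5 − 4)ℏ ≈ 0.4721ℏ.
|L| = ℏ√(4·5) = 2√5 ℏ ≈ 4.472ℏ.
For m_l = -2: cos θ = -2/√20, θ ≈ 116.57°.

|L|−L_z,max ≈ 0.4721ℏ; |L| = 2√5 ℏ ≈ 4.472ℏ; θ(m_l=-2) ≈ 116.57°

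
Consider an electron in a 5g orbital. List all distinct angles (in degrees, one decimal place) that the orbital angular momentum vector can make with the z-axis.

θ ∈ {26.6°, 47.9°, 63.4°, 77.1°, 90.0°, 102.9°, 116.6°, 132.1°, 153.4°}

The 5g subshell has l = 4.
|L|² = l(l+1)ℏ² = 20ℏ², so |L| = 2√5 ℏ.
cos θ = m_l/√20 for each m_l ∈ {-4, -3, -2, -1, 0, 1, 2, 3, 4}.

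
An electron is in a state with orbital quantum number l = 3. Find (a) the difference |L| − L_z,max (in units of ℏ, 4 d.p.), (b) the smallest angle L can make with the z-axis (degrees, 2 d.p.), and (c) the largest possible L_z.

|L|−L_z,max ≈ 0.4641ℏ; θ_min ≈ 30.00°; L_z,max = 3ℏ

|L| − L_z,max = (2√3 − 3)ℏ ≈ 0.4641ℏ.
cos θ_min = 3/√12, so θ_min ≈ 30.00°.
L_z,max = lℏ = 3ℏ.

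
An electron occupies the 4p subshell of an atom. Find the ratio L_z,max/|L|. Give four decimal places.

The 4p subshell has l = 1.
|L| = √2 ℏ ≈ 1.4142ℏ, while L_z,max = lℏ = 1ℏ.
L_z,max/|L| = 1/√2 = 0.7071.

L_z,max/|L| = 0.7071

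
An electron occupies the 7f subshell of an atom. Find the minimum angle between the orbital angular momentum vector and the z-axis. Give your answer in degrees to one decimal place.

θ_min ≈ 30.0°

7f means n = 7, l = 3.
|L| = √(l(l+1)) ℏ = 2√3 ℏ.
The smallest angle corresponds to the largest L_z, i.e. m_l = l = 3, giving L_z = 3ℏ.
cos θ_min = 3/√12, so θ_min ≈ 30.0°.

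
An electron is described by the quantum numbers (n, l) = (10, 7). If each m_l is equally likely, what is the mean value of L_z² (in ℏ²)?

m_l runs from −7 to 7, i.e. {-7, -6, -5, -4, -3, -2, -1, 0, 1, 2, 3, 4, 5, 6, 7}.
Average of L_z² over 15 states: 280/15 ℏ² = 18.67 ℏ².

⟨L_z²⟩ = 18.67 ℏ²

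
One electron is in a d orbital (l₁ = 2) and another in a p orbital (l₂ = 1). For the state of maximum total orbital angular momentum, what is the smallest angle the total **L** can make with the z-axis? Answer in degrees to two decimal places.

By the triangle rule, |l₁ − l₂| ≤ L ≤ l₁ + l₂.
Allowed values: L = 1, 2, 3.
The maximum is L = 3, with |L_tot| = ℏ√(3·4) = 2√3 ℏ.
The minimum angle with z is arccos(3/√12) ≈ 30.00°.

θ_min ≈ 30.00°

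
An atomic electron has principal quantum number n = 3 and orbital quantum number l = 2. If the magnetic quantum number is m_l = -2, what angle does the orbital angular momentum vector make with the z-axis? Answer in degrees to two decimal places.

θ ≈ 144.74°

|L| = √(l(l+1)) ℏ = √6 ℏ.
L_z = m_l ℏ = −2ℏ.
cos θ = L_z/|L| = -2/√6, so θ ≈ 144.74°.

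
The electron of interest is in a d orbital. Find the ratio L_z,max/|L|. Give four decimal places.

L_z,max/|L| = 0.8165

A d state has l = 2.
|L| = √6 ℏ ≈ 2.4495ℏ, while L_z,max = lℏ = 2ℏ.
L_z,max/|L| = 2/√6 = 0.8165.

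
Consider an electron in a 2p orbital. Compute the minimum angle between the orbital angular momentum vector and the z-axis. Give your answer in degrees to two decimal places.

θ_min ≈ 45.00°

The 2p subshell has l = 1.
|L| = √(l(l+1)) ℏ = √2 ℏ.
The smallest angle corresponds to the largest L_z, i.e. m_l = l = 1, giving L_z = 1ℏ.
cos θ_min = 1/√2, so θ_min ≈ 45.00°.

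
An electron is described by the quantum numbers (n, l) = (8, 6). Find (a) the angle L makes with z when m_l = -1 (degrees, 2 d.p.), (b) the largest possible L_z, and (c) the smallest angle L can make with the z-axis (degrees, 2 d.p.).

θ(m_l=-1) ≈ 98.88°; L_z,max = 6ℏ; θ_min ≈ 22.21°

For m_l = -1: cos θ = -1/√42, θ ≈ 98.88°.
L_z,max = lℏ = 6ℏ.
cos θ_min = 6/√42, so θ_min ≈ 22.21°.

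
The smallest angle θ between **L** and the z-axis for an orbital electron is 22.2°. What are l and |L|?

l = 6, |L| = √42 ℏ ≈ 6.481ℏ

At minimum angle, m_l = l, so cos θ = l/√(l(l+1)); cos²θ = l/(l+1) = 0.8572.
l = cos²θ/sin²θ ≈ 6.
Then |L| = ℏ√(6·7) = √42 ℏ.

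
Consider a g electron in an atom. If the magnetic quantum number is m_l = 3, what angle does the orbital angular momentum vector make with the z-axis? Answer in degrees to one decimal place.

θ ≈ 47.9°

A g state has l = 4.
|L| = √(l(l+1)) ℏ = 2√5 ℏ.
L_z = m_l ℏ = 3ℏ.
cos θ = L_z/|L| = 3/√20, so θ ≈ 47.9°.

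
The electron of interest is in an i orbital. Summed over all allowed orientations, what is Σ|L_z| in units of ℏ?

For an i orbital, l = 6.
The allowed m_l values are -6, -5, -4, -3, -2, -1, 0, 1, 2, 3, 4, 5, 6.
Σ|m_l| = l(l+1) = 42.

Σ|L_z| = 42 ℏ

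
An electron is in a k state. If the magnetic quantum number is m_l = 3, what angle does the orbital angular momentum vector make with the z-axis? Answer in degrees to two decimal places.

For a k orbital, l = 7.
|L|² = l(l+1)ℏ² = 56ℏ², so |L| = 2√14 ℏ.
L_z = m_l ℏ = 3ℏ.
cos θ = L_z/|L| = 3/√56, so θ ≈ 66.37°.

θ ≈ 66.37°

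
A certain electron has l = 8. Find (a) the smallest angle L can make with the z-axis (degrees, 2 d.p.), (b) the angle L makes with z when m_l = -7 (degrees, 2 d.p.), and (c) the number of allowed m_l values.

θ_min ≈ 19.47°; θ(m_l=-7) ≈ 145.58°; 17 values

cos θ_min = 8/√72, so θ_min ≈ 19.47°.
For m_l = -7: cos θ = -7/√72, θ ≈ 145.58°.
There are 2l+1 = 17 values of m_l.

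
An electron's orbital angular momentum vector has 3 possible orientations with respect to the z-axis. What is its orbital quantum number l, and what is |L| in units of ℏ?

l = 1, |L| = √2 ℏ ≈ 1.414ℏ

2l + 1 = 3 ⇒ l = 1.
Then |L| = √(l(l+1)) ℏ = √2 ℏ.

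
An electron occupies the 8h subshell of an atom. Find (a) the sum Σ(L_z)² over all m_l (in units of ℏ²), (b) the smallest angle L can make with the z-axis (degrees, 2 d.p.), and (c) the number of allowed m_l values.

8h means n = 8, l = 5.
Σ m_l² = 110, so Σ(L_z)² = 110 ℏ².
cos θ_min = 5/√30, so θ_min ≈ 24.09°.
There are 2l+1 = 11 values of m_l.

Σ(L_z)² = 110 ℏ²; θ_min ≈ 24.09°; 11 values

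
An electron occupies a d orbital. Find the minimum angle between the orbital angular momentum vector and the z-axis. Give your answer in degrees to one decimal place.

θ_min ≈ 35.3°

A d state has l = 2.
|L| = ℏ√(l(l+1)) = √6 ℏ.
The smallest angle corresponds to the largest L_z, i.e. m_l = l = 2, giving L_z = 2ℏ.
cos θ_min = 2/√6, so θ_min ≈ 35.3°.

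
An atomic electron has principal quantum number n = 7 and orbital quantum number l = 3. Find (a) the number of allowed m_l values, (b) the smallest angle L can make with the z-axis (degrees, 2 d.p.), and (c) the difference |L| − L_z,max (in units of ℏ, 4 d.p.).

There are 2l+1 = 7 values of m_l.
cos θ_min = 3/√12, so θ_min ≈ 30.00°.
|L| − L_z,max = (2√3 − 3)ℏ ≈ 0.4641ℏ.

7 values; θ_min ≈ 30.00°; |L|−L_z,max ≈ 0.4641ℏ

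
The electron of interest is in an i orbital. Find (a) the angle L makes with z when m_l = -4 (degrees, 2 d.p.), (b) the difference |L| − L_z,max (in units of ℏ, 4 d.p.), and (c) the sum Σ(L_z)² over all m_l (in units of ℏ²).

The letter i corresponds to l = 6.
For m_l = -4: cos θ = -4/√42, θ ≈ 128.11°.
|L| − L_z,max = (√42 − 6)ℏ ≈ 0.4807ℏ.
Σ m_l² = 182, so Σ(L_z)² = 182 ℏ².

θ(m_l=-4) ≈ 128.11°; |L|−L_z,max ≈ 0.4807ℏ; Σ(L_z)² = 182 ℏ²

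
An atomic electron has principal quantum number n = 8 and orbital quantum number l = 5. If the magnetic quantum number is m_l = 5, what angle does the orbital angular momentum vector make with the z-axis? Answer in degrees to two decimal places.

θ ≈ 24.09°

|L| = √(l(l+1)) ℏ = √30 ℏ.
L_z = m_l ℏ = 5ℏ.
cos θ = L_z/|L| = 5/√30, so θ ≈ 24.09°.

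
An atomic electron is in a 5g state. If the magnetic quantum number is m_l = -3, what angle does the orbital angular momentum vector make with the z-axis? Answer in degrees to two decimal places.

5g means n = 5, l = 4.
|L|² = l(l+1)ℏ² = 20ℏ², so |L| = 2√5 ℏ.
L_z = m_l ℏ = −3ℏ.
cos θ = L_z/|L| = -3/√20, so θ ≈ 132.13°.

θ ≈ 132.13°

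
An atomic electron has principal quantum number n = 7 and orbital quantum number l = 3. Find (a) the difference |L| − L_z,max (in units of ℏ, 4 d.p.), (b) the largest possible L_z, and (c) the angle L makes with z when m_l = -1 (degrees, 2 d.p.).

|L| − L_z,max = (2√3 − 3)ℏ ≈ 0.4641ℏ.
L_z,max = lℏ = 3ℏ.
For m_l = -1: cos θ = -1/√12, θ ≈ 106.78°.

|L|−L_z,max ≈ 0.4641ℏ; L_z,max = 3ℏ; θ(m_l=-1) ≈ 106.78°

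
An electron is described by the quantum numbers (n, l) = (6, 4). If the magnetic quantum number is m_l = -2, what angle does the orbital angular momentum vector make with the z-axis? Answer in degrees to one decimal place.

|L| = √(l(l+1)) ℏ = 2√5 ℏ.
L_z = m_l ℏ = −2ℏ.
cos θ = L_z/|L| = -2/√20, so θ ≈ 116.6°.

θ ≈ 116.6°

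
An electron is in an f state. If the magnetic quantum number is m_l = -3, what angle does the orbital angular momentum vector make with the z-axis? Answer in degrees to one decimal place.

θ ≈ 150.0°

For an f orbital, l = 3.
|L| = ℏ√(l(l+1)) = 2√3 ℏ.
L_z = m_l ℏ = −3ℏ.
cos θ = L_z/|L| = -3/√12, so θ ≈ 150.0°.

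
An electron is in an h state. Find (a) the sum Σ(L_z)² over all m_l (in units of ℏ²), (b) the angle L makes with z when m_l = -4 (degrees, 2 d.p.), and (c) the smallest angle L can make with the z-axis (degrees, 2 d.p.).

For an h orbital, l = 5.
Σ m_l² = 110, so Σ(L_z)² = 110 ℏ².
For m_l = -4: cos θ = -4/√30, θ ≈ 136.91°.
cos θ_min = 5/√30, so θ_min ≈ 24.09°.

Σ(L_z)² = 110 ℏ²; θ(m_l=-4) ≈ 136.91°; θ_min ≈ 24.09°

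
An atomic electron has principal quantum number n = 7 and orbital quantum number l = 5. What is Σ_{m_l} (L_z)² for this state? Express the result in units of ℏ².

Σ(L_z)² = 110 ℏ²

m_l runs from −5 to 5, i.e. {-5, -4, -3, -2, -1, 0, 1, 2, 3, 4, 5}.
Σ m_l² = l(l+1)(2l+1)/3 = 5·6·11/3 = 110.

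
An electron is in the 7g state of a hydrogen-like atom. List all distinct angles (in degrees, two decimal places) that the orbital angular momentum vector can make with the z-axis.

θ ∈ {26.57°, 47.87°, 63.43°, 77.08°, 90.00°, 102.92°, 116.57°, 132.13°, 153.43°}

The 7g subshell has l = 4.
|L|² = l(l+1)ℏ² = 20ℏ², so |L| = 2√5 ℏ.
cos θ = m_l/√20 for each m_l ∈ {-4, -3, -2, -1, 0, 1, 2, 3, 4}.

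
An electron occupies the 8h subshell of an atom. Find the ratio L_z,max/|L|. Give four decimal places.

L_z,max/|L| = 0.9129

For 8h, l = 5.
|L| = √30 ℏ ≈ 5.4772ℏ, while L_z,max = lℏ = 5ℏ.
L_z,max/|L| = 5/√30 = 0.9129.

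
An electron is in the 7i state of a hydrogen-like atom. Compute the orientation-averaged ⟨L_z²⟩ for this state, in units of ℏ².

The 7i subshell has l = 6.
m_l runs from −6 to 6, i.e. {-6, -5, -4, -3, -2, -1, 0, 1, 2, 3, 4, 5, 6}.
⟨L_z²⟩ = ℏ²·(Σ m_l²)/(2l+1) = ℏ²·182/13 = 14ℏ².

⟨L_z²⟩ = 14 ℏ²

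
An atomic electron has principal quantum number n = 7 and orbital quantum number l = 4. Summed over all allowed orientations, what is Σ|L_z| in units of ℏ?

m_l ∈ {-4, -3, -2, -1, 0, 1, 2, 3, 4}.
Σ|m_l| = 2(1+2+…+4) = 20.

Σ|L_z| = 20 ℏ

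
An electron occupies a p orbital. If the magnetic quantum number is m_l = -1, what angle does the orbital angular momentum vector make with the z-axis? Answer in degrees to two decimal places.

θ ≈ 135.00°

A p state has l = 1.
|L| = √(l(l+1)) ℏ = √2 ℏ.
L_z = m_l ℏ = −1ℏ.
cos θ = L_z/|L| = -1/√2, so θ ≈ 135.00°.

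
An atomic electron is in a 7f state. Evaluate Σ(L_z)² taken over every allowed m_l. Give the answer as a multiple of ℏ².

For 7f, l = 3.
The allowed m_l values are -3, -2, -1, 0, 1, 2, 3.
Σ m_l² = 2·(1 + 4 + 9) = 28.

Σ(L_z)² = 28 ℏ²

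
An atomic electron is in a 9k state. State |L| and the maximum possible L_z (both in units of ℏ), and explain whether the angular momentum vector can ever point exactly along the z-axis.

9k means n = 9, l = 7.
|L| = 2√14 ℏ ≈ 7.4833ℏ, while L_z,max = lℏ = 7ℏ.
Since |L| > L_z,max, the vector can never point exactly along z; the closest it comes is θ_min = arccos(7/√56) ≈ 20.7°.

No: L_z,max = 7ℏ < |L| = 2√14 ℏ ≈ 7.483ℏ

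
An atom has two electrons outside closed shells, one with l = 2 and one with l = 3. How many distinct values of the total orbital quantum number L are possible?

5

L runs from |2 − 3| = 1 to 2 + 3 = 5.
So L can be 1, 2, 3, 4, 5.
That is 5 values.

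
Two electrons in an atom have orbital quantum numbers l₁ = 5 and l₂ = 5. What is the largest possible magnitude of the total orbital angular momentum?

|L_tot|_max = √110 ℏ ≈ 10.488ℏ

Angular momentum addition gives L = |l₁ − l₂|, …, l₁ + l₂.
Allowed values: L = 0, 1, 2, 3, 4, 5, 6, 7, 8, 9, 10.
The largest magnitude corresponds to L = 10: |L_tot| = ℏ√(10·11) = √110 ℏ.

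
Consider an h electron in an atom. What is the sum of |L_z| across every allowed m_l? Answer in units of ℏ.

Σ|L_z| = 30 ℏ

H corresponds to l = 5.
m_l runs from −5 to 5, i.e. {-5, -4, -3, -2, -1, 0, 1, 2, 3, 4, 5}.
Σ|m_l| = 2·5(5+1)/2 = 30.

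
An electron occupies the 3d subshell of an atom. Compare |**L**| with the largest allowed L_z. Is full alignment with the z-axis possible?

No: L_z,max = 2ℏ < |L| = √6 ℏ ≈ 2.449ℏ

3d means n = 3, l = 2.
|L| = √6 ℏ ≈ 2.4495ℏ, while L_z,max = lℏ = 2ℏ.
Since |L| > L_z,max, the vector can never point exactly along z; the closest it comes is θ_min = arccos(2/√6) ≈ 35.3°.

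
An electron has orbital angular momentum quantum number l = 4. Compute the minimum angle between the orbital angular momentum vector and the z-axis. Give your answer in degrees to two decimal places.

θ_min ≈ 26.57°

|L| = √(l(l+1)) ℏ = 2√5 ℏ.
The smallest angle corresponds to the largest L_z, i.e. m_l = l = 4, giving L_z = 4ℏ.
cos θ_min = 4/√20, so θ_min ≈ 26.57°.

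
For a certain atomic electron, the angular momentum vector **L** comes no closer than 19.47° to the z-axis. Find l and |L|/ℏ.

l = 8, |L| = 6√2 ℏ ≈ 8.485ℏ

cos θ_min = l/√(l(l+1)) = √(l/(l+1)), so l/(l+1) = cos²(19.47°) = 0.8889.
l = cos²θ/sin²θ ≈ 8.
Then |L| = ℏ√(8·9) = 6√2 ℏ.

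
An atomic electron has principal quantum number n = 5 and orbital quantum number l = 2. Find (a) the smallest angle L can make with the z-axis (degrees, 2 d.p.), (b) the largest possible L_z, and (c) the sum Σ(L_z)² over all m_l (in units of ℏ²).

cos θ_min = 2/√6, so θ_min ≈ 35.26°.
L_z,max = lℏ = 2ℏ.
Σ m_l² = 10, so Σ(L_z)² = 10 ℏ².

θ_min ≈ 35.26°; L_z,max = 2ℏ; Σ(L_z)² = 10 ℏ²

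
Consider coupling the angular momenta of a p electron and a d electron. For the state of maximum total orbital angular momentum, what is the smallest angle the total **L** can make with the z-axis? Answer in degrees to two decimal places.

θ_min ≈ 30.00°

By the triangle rule, |l₁ − l₂| ≤ L ≤ l₁ + l₂.
So L can be 1, 2, 3.
The maximum is L = 3, with |L_tot| = ℏ√(3·4) = 2√3 ℏ.
The minimum angle with z is arccos(3/√12) ≈ 30.00°.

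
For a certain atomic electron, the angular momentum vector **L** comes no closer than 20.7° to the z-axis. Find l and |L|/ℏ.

At minimum angle, m_l = l, so cos θ = l/√(l(l+1)); cos²θ = l/(l+1) = 0.8751.
Thus l = 0.8751/(1 − 0.8751) ≈ 7.
Then |L| = ℏ√(7·8) = 2√14 ℏ.

l = 7, |L| = 2√14 ℏ ≈ 7.483ℏ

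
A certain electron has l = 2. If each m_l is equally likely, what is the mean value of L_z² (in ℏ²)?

⟨L_z²⟩ = 2 ℏ²

m_l ∈ {-2, -1, 0, 1, 2}.
Average of L_z² over 5 states: 10/5 ℏ² = 2 ℏ².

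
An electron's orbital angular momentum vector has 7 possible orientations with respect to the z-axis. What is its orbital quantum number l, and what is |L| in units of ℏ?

Since there are 2l+1 = 7 values of m_l, l = 3.
Then |L| = √(l(l+1)) ℏ = 2√3 ℏ.

l = 3, |L| = 2√3 ℏ ≈ 3.464ℏ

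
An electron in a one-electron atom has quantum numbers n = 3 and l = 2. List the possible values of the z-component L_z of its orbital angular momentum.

L_z = m_l ℏ with m_l ranging from −l to +l in integer steps.
For l = 2: m_l ∈ {-2, -1, 0, 1, 2}.

L_z ∈ {−2ℏ, −ℏ, 0, ℏ, 2ℏ}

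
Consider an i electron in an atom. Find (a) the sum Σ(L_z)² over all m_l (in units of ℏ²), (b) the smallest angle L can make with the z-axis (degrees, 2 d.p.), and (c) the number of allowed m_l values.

Σ(L_z)² = 182 ℏ²; θ_min ≈ 22.21°; 13 values

I corresponds to l = 6.
Σ m_l² = 182, so Σ(L_z)² = 182 ℏ².
cos θ_min = 6/√42, so θ_min ≈ 22.21°.
There are 2l+1 = 13 values of m_l.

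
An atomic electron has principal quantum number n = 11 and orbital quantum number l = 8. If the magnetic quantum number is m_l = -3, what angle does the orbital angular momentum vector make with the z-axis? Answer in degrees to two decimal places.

|L| = √(l(l+1)) ℏ = 6√2 ℏ.
L_z = m_l ℏ = −3ℏ.
cos θ = L_z/|L| = -3/√72, so θ ≈ 110.70°.

θ ≈ 110.70°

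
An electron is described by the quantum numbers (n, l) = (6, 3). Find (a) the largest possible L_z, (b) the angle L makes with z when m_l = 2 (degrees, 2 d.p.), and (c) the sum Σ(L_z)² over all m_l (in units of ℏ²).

L_z,max = lℏ = 3ℏ.
For m_l = 2: cos θ = 2/√12, θ ≈ 54.74°.
Σ m_l² = 28, so Σ(L_z)² = 28 ℏ².

L_z,max = 3ℏ; θ(m_l=2) ≈ 54.74°; Σ(L_z)² = 28 ℏ²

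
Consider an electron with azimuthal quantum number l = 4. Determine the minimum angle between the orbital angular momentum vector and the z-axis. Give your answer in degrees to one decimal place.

θ_min ≈ 26.6°

|L| = ℏ√(l(l+1)) = 2√5 ℏ.
The smallest angle corresponds to the largest L_z, i.e. m_l = l = 4, giving L_z = 4ℏ.
cos θ_min = 4/√20, so θ_min ≈ 26.6°.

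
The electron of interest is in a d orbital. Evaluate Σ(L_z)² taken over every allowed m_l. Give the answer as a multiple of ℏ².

Σ(L_z)² = 10 ℏ²

A d state has l = 2.
m_l ∈ {-2, -1, 0, 1, 2}.
Summing m² from −2 to 2: Σ m_l² = 10.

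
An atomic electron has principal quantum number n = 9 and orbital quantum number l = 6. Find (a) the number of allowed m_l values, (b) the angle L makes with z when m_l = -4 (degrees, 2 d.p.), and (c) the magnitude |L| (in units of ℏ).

13 values; θ(m_l=-4) ≈ 128.11°; |L| = √42 ℏ ≈ 6.481ℏ

There are 2l+1 = 13 values of m_l.
For m_l = -4: cos θ = -4/√42, θ ≈ 128.11°.
|L| = ℏ√(6·7) = √42 ℏ ≈ 6.481ℏ.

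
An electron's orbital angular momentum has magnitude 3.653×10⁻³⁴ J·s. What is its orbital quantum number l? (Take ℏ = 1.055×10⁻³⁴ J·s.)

In units of ℏ, |L| ≈ 3.463.
Set l(l+1) = 11.99; the integer solution is l = 3.

l = 3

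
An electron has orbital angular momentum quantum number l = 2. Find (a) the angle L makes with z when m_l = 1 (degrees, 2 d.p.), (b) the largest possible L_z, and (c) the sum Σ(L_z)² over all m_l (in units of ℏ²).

For m_l = 1: cos θ = 1/√6, θ ≈ 65.91°.
L_z,max = lℏ = 2ℏ.
Σ m_l² = 10, so Σ(L_z)² = 10 ℏ².

θ(m_l=1) ≈ 65.91°; L_z,max = 2ℏ; Σ(L_z)² = 10 ℏ²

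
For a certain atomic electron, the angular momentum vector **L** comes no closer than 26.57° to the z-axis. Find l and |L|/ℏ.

l = 4, |L| = 2√5 ℏ ≈ 4.472ℏ

cos²θ_min = l/(l+1) = 0.7999.
l = cos²θ/sin²θ ≈ 4.
Then |L| = ℏ√(4·5) = 2√5 ℏ.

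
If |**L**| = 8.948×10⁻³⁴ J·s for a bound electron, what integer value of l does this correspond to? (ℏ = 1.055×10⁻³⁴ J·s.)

In units of ℏ, |L| ≈ 8.482.
l(l+1) ≈ 8.482² ≈ 71.94, so l = 8.

l = 8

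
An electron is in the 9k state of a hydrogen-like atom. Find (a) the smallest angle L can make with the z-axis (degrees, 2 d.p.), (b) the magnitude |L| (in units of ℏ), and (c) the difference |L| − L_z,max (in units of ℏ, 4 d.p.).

θ_min ≈ 20.70°; |L| = 2√14 ℏ ≈ 7.483ℏ; |L|−L_z,max ≈ 0.4833ℏ

For 9k, l = 7.
cos θ_min = 7/√56, so θ_min ≈ 20.70°.
|L| = ℏ√(7·8) = 2√14 ℏ ≈ 7.483ℏ.
|L| − L_z,max = (2√14 − 7)ℏ ≈ 0.4833ℏ.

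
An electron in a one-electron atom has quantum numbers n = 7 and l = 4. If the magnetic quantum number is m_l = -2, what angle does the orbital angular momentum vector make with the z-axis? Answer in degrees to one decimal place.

θ ≈ 116.6°

|L|² = l(l+1)ℏ² = 20ℏ², so |L| = 2√5 ℏ.
L_z = m_l ℏ = −2ℏ.
cos θ = L_z/|L| = -2/√20, so θ ≈ 116.6°.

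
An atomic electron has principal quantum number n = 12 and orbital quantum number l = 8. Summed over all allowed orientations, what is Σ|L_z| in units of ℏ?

Σ|L_z| = 72 ℏ

m_l runs from −8 to 8, i.e. {-8, -7, -6, -5, -4, -3, -2, -1, 0, 1, 2, 3, 4, 5, 6, 7, 8}.
Σ|m_l| = 2·8(8+1)/2 = 72.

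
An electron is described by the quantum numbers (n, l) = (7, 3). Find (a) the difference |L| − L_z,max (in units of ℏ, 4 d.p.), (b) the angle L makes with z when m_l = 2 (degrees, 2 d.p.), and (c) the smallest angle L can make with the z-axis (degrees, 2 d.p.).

|L| − L_z,max = (2√3 − 3)ℏ ≈ 0.4641ℏ.
For m_l = 2: cos θ = 2/√12, θ ≈ 54.74°.
cos θ_min = 3/√12, so θ_min ≈ 30.00°.

|L|−L_z,max ≈ 0.4641ℏ; θ(m_l=2) ≈ 54.74°; θ_min ≈ 30.00°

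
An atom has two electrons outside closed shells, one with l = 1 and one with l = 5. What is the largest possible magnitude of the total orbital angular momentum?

Angular momentum addition gives L = |l₁ − l₂|, …, l₁ + l₂.
Allowed values: L = 4, 5, 6.
The largest magnitude corresponds to L = 6: |L_tot| = ℏ√(6·7) = √42 ℏ.

|L_tot|_max = √42 ℏ ≈ 6.481ℏ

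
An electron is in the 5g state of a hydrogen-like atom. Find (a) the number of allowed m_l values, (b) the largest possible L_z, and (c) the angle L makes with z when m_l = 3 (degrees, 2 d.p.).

For 5g, l = 4.
There are 2l+1 = 9 values of m_l.
L_z,max = lℏ = 4ℏ.
For m_l = 3: cos θ = 3/√20, θ ≈ 47.87°.

9 values; L_z,max = 4ℏ; θ(m_l=3) ≈ 47.87°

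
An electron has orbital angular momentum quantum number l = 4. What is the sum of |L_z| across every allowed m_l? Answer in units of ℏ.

The allowed m_l values are -4, -3, -2, -1, 0, 1, 2, 3, 4.
Σ|m_l| = l(l+1) = 20.

Σ|L_z| = 20 ℏ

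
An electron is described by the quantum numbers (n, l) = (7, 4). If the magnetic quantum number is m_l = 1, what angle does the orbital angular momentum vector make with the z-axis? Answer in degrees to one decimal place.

|L|² = l(l+1)ℏ² = 20ℏ², so |L| = 2√5 ℏ.
L_z = m_l ℏ = 1ℏ.
cos θ = L_z/|L| = 1/√20, so θ ≈ 77.1°.

θ ≈ 77.1°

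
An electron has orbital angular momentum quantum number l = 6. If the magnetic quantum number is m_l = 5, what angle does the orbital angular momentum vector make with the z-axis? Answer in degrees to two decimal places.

|L| = ℏ√(l(l+1)) = √42 ℏ.
L_z = m_l ℏ = 5ℏ.
cos θ = L_z/|L| = 5/√42, so θ ≈ 39.51°.

θ ≈ 39.51°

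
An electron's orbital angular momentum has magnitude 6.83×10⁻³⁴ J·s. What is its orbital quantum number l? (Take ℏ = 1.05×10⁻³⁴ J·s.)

l = 6

Dividing by ℏ: |L|/ℏ ≈ 6.505.
l(l+1) ≈ 6.505² ≈ 42.31, so l = 6.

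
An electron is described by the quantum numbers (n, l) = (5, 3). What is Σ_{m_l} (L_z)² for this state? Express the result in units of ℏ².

The allowed m_l values are -3, -2, -1, 0, 1, 2, 3.
Summing m² from −3 to 3: Σ m_l² = 28.

Σ(L_z)² = 28 ℏ²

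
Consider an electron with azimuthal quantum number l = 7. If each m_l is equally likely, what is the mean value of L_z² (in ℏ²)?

m_l ∈ {-7, -6, -5, -4, -3, -2, -1, 0, 1, 2, 3, 4, 5, 6, 7}.
⟨L_z²⟩ = ℏ²·l(l+1)/3 = 18.67ℏ².

⟨L_z²⟩ = 18.67 ℏ²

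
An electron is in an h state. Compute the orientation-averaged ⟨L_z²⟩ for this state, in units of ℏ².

⟨L_z²⟩ = 10 ℏ²

The letter h corresponds to l = 5.
m_l runs from −5 to 5, i.e. {-5, -4, -3, -2, -1, 0, 1, 2, 3, 4, 5}.
⟨L_z²⟩ = ℏ²·l(l+1)/3 = 10ℏ².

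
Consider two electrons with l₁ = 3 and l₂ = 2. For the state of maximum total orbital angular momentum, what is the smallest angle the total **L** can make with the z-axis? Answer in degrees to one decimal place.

L runs from |3 − 2| = 1 to 3 + 2 = 5.
So L can be 1, 2, 3, 4, 5.
The maximum is L = 5, with |L_tot| = ℏ√(5·6) = √30 ℏ.
The minimum angle with z is arccos(5/√30) ≈ 24.1°.

θ_min ≈ 24.1°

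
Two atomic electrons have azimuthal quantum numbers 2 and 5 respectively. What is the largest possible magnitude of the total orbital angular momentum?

By the triangle rule, |l₁ − l₂| ≤ L ≤ l₁ + l₂.
L ∈ {3, 4, 5, 6, 7}.
The largest magnitude corresponds to L = 7: |L_tot| = ℏ√(7·8) = 2√14 ℏ.

|L_tot|_max = 2√14 ℏ ≈ 7.483ℏ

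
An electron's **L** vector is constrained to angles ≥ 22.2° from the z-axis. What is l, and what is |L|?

l = 6, |L| = √42 ℏ ≈ 6.481ℏ

At minimum angle, m_l = l, so cos θ = l/√(l(l+1)); cos²θ = l/(l+1) = 0.8572.
Solving: l = 6.
Then |L| = ℏ√(6·7) = √42 ℏ.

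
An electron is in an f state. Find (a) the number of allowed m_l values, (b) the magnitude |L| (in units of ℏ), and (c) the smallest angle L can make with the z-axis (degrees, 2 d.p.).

7 values; |L| = 2√3 ℏ ≈ 3.464ℏ; θ_min ≈ 30.00°

The letter f corresponds to l = 3.
There are 2l+1 = 7 values of m_l.
|L| = ℏ√(3·4) = 2√3 ℏ ≈ 3.464ℏ.
cos θ_min = 3/√12, so θ_min ≈ 30.00°.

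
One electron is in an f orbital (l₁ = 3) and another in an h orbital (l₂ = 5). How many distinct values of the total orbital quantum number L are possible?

L runs from |3 − 5| = 2 to 3 + 5 = 8.
L ∈ {2, 3, 4, 5, 6, 7, 8}.
That is 7 values.

7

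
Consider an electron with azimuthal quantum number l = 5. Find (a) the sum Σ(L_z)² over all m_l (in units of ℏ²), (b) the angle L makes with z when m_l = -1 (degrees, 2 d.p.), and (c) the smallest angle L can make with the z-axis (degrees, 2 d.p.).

Σ(L_z)² = 110 ℏ²; θ(m_l=-1) ≈ 100.52°; θ_min ≈ 24.09°

Σ m_l² = 110, so Σ(L_z)² = 110 ℏ².
For m_l = -1: cos θ = -1/√30, θ ≈ 100.52°.
cos θ_min = 5/√30, so θ_min ≈ 24.09°.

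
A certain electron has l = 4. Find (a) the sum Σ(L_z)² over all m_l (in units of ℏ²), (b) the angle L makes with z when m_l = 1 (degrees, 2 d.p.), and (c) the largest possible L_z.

Σ(L_z)² = 60 ℏ²; θ(m_l=1) ≈ 77.08°; L_z,max = 4ℏ

Σ m_l² = 60, so Σ(L_z)² = 60 ℏ².
For m_l = 1: cos θ = 1/√20, θ ≈ 77.08°.
L_z,max = lℏ = 4ℏ.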